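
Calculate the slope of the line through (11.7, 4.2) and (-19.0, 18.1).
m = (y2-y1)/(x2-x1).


dy = 18.1 - 4.2 = 13.9
dx = -19.0 - 11.7 = -30.7
m = 13.9/(-30.7) = -0.4528

m = -0.4528


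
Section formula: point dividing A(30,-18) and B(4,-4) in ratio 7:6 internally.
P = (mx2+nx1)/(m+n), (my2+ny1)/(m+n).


Px = (7*4 + 6*30)/13 = 208/13 = 16.0000
Py = (7*(-4) + 6*(-18))/13 = -136/13 = -10.4615

P = (16.0000, -10.4615)


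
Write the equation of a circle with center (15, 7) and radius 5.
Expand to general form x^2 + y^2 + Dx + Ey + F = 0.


(x-15)^2 + (y-7)^2 = 5^2
D = -2h = -30, E = -2k = -14
F = h^2+k^2-r^2 = 225+49-25 = 249

x^2 + y^2 - 30x - 14y + 249 = 0


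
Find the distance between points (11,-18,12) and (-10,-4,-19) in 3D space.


dx=-21, dy=14, dz=-31
d = sqrt(441+196+961) = sqrt(1598) = 39.9750

39.9750


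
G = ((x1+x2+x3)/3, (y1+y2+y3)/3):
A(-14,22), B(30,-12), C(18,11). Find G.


Gx = (-14+30+18)/3 = 34/3 = 11.3333
Gy = (22- 12+11)/3 = 21/3 = 7.0000

G = (11.3333, 7.0000)


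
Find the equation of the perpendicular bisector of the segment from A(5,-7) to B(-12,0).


Midpoint = (-3.5, -3.5)
Slope of AB = dy/dx = 7/(-17) = -0.4118
Perp slope = -dx/dy = 17/7 = 2.4286
b = My - (perp slope)*Mx = -3.5 + (-17*(-3.5))/7 = -3.5 + 8.5000 = 5.0000

y = 2.4286x + 5.0000


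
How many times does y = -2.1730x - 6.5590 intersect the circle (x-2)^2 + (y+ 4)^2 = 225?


Substitute y = -2.1730x - 6.5590: (x-2)^2 + (-2.1730x- 6.5590+ 4)^2 = 225
Expand to Ax^2 + Bx + C = 0, where b-k = -2.559
A = 1+m^2 = 5.721929
B = 2(m(b-k) - h) = 2(-2.1730*(-2.559) - 2) = 7.121414
C = h^2 + (b-k)^2 - r^2 = 4 + 6.548481 - 225 = -214.451519
disc = B^2-4AC = 50.7145 + 4908.3055 = 4959.0200
disc > 0

2 intersection points


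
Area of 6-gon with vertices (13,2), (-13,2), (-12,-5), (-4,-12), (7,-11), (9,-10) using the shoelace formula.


sum(xi*y_{i+1}) = 13*2 - 13*(-5) - 12*(-12) - 4*(-11) + 7*(-10) + 9*2 = 227
sum(yi*x_{i+1}) = 2*(-13) + 2*(-12) - 5*(-4) - 12*7 - 11*9 - 10*13 = -343
Area = |227 + 343|/2 = 570/2 = 285.0000

285.0000 sq units


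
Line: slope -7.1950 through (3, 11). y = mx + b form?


y - 11 = -7.1950(x - 3)
y = -7.1950x + 11 + 7.1950*3
y = -7.1950x + 32.5850

y = -7.1950x + 32.5850


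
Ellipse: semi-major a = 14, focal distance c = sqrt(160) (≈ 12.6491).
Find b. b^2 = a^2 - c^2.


b^2 = 14^2 - (sqrt(160))^2 = 196 - 160 = 36
b = sqrt(36) = 6

b = 6


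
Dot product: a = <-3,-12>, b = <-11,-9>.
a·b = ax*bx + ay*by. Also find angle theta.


a·b = -3*(-11) - 12*(-9) = 33 + 108 = 141
|a| = sqrt(9+144) = 12.3693
|b| = sqrt(121+81) = 14.2127
cos(theta) = 141/(sqrt(153)*sqrt(202)) = 141/sqrt(30906) = 0.802043
theta = arccos(141/sqrt(30906)) = 36.6743 degrees

a·b = 141, theta = 36.6743 deg


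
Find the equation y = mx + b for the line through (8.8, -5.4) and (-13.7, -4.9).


m = (0.5)/(-22.5) = -0.0222
b = y1 - m*x1 = -5.4 - (0.5*8.8)/(-22.5) = -5.4 + 0.1956 = -5.2044

y = -0.0222x - 5.2044


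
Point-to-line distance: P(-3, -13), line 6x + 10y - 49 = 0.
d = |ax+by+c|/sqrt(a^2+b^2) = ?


|6*(-3) + 10*(-13) - 49| = |-197| = 197
sqrt(36 + 100) = sqrt(136) = 11.6619
d = 197/sqrt(136) = 16.8926

16.8926


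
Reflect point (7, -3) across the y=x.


Reflection rule for y=x: (y, x)
(7, -3) -> (-3, 7)

(-3, 7)


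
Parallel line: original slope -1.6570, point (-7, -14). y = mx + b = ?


Parallel lines have equal slopes.
m2 = -1.6570
b2 = -14 + 1.6570*(-7) = -25.5990

y = -1.6570x - 25.5990


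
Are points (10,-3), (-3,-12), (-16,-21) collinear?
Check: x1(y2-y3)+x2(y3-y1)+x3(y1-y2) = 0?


10*(-12+ 21) - 3*(-21+ 3) - 16*(-3+ 12)
= 90 + 54 - 144 = 0

Yes, collinear (determinant = 0)


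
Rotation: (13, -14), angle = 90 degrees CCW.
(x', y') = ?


cos(90) = 0, sin(90) = 1
x' = 13*0 + 14*1 = 14
y' = 13*1 - 14*0 = 13

(14, 13)


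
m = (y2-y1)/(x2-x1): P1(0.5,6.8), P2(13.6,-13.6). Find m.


dy = -13.6 - 6.8 = -20.4
dx = 13.6 - 0.5 = 13.1
m = -20.4/13.1 = -1.5573

m = -1.5573


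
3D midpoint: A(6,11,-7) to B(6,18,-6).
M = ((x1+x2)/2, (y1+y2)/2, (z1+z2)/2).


Mx = (6+6)/2 = 6.0000
My = (11+18)/2 = 14.5000
Mz = (-7- 6)/2 = -6.5000

M = (6.0000, 14.5000, -6.5000)


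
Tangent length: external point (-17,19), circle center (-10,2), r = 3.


d = sqrt((-17+ 10)^2 + (19-2)^2) = sqrt(49+289) = 18.3848
L = sqrt(338.0000 - 9) = sqrt(329.0000) = 18.1384

18.1384


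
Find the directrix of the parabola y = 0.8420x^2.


a = 0.8420
1/(4a) = 0.2969
directrix: y = -0.2969 = -0.2969

y = -0.2969


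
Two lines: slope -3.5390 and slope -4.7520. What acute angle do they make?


m1-m2 = 1.213
1+m1*m2 = 17.817328
tan(theta) = |1.213/17.817328| = 0.068080
theta = arctan(|1.213/17.817328|) = 3.8947 degrees (acute angle)

3.8947 degrees


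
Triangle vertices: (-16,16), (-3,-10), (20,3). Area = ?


-16*(-10-3) = 208
-3*(3-16) = 39
20*(16+ 10) = 520
sum = 767
Area = |767|/2 = 383.5000

383.5000 sq units


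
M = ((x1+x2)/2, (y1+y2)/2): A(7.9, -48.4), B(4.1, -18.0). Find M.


Mx = (7.9 + 4.1)/2 = 12.0/2 = 6.0000
My = (-48.4 - 18.0)/2 = -66.4/2 = -33.2000

(6.0000, -33.2000)


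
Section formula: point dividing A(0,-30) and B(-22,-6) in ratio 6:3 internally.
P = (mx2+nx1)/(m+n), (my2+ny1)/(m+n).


Px = (6*(-22) + 3*0)/9 = -132/9 = -14.6667
Py = (6*(-6) + 3*(-30))/9 = -126/9 = -14.0000

P = (-14.6667, -14.0000)


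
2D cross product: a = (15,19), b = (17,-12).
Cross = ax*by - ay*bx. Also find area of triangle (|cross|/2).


cross = 15*(-12) - 19*17 = -180 - 323 = -503
Triangle area = |-503|/2 = 503/2 = 251.5000

cross = -503, triangle area = 251.5000


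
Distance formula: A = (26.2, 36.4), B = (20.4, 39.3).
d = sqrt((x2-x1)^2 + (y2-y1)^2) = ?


dx = 20.4 - 26.2 = -5.8
dy = 39.3 - 36.4 = 2.9
d = sqrt(33.64 + 8.41) = sqrt(42.05) = 6.4846

6.4846


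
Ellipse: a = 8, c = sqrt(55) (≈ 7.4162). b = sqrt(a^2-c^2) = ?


b^2 = 8^2 - (sqrt(55))^2 = 64 - 55 = 9
b = sqrt(9) = 3

b = 3


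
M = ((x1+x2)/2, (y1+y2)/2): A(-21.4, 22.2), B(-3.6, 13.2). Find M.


Mx = (-21.4 - 3.6)/2 = -25.0/2 = -12.5000
My = (22.2 + 13.2)/2 = 35.4/2 = 17.7000

(-12.5000, 17.7000)


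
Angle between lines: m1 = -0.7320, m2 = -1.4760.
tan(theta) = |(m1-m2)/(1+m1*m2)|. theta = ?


m1-m2 = 0.744
1+m1*m2 = 2.080432
tan(theta) = |0.744/2.080432| = 0.357618
theta = arctan(|0.744/2.080432|) = 19.6780 degrees (acute angle)

19.6780 degrees


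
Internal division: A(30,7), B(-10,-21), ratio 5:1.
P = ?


Px = (5*(-10) + 1*30)/6 = -20/6 = -3.3333
Py = (5*(-21) + 1*7)/6 = -98/6 = -16.3333

P = (-3.3333, -16.3333)


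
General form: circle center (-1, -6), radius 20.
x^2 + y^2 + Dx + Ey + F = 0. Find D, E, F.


(x+ 1)^2 + (y+ 6)^2 = 20^2
D = -2h = 2, E = -2k = 12
F = h^2+k^2-r^2 = 1+36-400 = -363

D = 2, E = 12, F = -363


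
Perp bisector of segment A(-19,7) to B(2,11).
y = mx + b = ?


Midpoint = (-8.5, 9)
Slope of AB = dy/dx = 4/21 = 0.1905
Perp slope = -dx/dy = -21/4 = -5.2500
b = My - (perp slope)*Mx = 9 + (21*(-8.5))/4 = 9 - 44.6250 = -35.6250

y = -5.2500x - 35.6250


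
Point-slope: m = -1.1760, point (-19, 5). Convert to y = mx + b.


y - 5 = -1.1760(x + 19)
y = -1.1760x + 5 + 1.1760*(-19)
y = -1.1760x - 17.3440

y = -1.1760x - 17.3440


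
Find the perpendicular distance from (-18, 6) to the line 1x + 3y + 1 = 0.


|1*(-18) + 3*6 + 1| = |1| = 1
sqrt(1 + 9) = sqrt(10) = 3.1623
d = 1/sqrt(10) = 0.3162

0.3162


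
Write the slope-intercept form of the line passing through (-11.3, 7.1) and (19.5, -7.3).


m = (-14.4)/(30.8) = -0.4675
b = y1 - m*x1 = 7.1 - (-14.4*(-11.3))/(30.8) = 7.1 - 5.2831 = 1.8169

y = -0.4675x + 1.8169


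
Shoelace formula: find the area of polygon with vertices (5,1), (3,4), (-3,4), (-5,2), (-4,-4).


sum(xi*y_{i+1}) = 5*4 + 3*4 - 3*2 - 5*(-4) - 4*1 = 42
sum(yi*x_{i+1}) = 1*3 + 4*(-3) + 4*(-5) + 2*(-4) - 4*5 = -57
Area = |42 + 57|/2 = 99/2 = 49.5000

49.5000 sq units


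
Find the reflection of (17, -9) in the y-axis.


Reflection rule for y-axis: (-x, y)
(17, -9) -> (-17, -9)

(-17, -9)


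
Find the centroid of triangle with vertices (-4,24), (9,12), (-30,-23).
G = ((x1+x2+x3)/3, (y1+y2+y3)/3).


Gx = (-4+9- 30)/3 = -25/3 = -8.3333
Gy = (24+12- 23)/3 = 13/3 = 4.3333

G = (-8.3333, 4.3333)


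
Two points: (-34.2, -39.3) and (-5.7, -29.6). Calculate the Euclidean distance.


dx = -5.7 + 34.2 = 28.5
dy = -29.6 + 39.3 = 9.7
d = sqrt(812.25 + 94.09) = sqrt(906.34) = 30.1055

30.1055


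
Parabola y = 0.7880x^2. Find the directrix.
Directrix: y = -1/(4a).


a = 0.7880
1/(4a) = 0.3173
directrix: y = -0.3173 = -0.3173

y = -0.3173


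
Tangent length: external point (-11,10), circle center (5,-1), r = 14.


d = sqrt((-11-5)^2 + (10+ 1)^2) = sqrt(256+121) = 19.4165
L = sqrt(377.0000 - 196) = sqrt(181.0000) = 13.4536

13.4536


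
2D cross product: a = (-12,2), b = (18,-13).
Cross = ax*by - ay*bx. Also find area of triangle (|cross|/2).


cross = -12*(-13) - 2*18 = 156 - 36 = 120
Triangle area = |120|/2 = 120/2 = 60.0000

cross = 120, triangle area = 60.0000


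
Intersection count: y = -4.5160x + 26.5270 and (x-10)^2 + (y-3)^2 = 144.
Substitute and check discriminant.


Substitute y = -4.5160x + 26.5270: (x-10)^2 + (-4.5160x+26.5270-3)^2 = 144
Expand to Ax^2 + Bx + C = 0, where b-k = 23.527
A = 1+m^2 = 21.394256
B = 2(m(b-k) - h) = 2(-4.5160*23.527 - 10) = -232.495864
C = h^2 + (b-k)^2 - r^2 = 100 + 553.519729 - 144 = 509.519729
disc = B^2-4AC = 54054.3268 - 43603.1821 = 10451.1447
disc > 0

2 intersection points


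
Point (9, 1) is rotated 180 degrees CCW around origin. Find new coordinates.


cos(180) = -1, sin(180) = 0
x' = 9*(-1) - 1*0 = -9
y' = 9*0 + 1*(-1) = -1

(-9, -1)


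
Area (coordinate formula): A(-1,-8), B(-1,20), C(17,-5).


-1*(20+ 5) = -25
-1*(-5+ 8) = -3
17*(-8-20) = -476
sum = -504
Area = |-504|/2 = 252.0000

252.0000 sq units


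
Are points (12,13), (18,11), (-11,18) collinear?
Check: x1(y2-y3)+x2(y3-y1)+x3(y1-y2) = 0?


12*(11-18) + 18*(18-13) - 11*(13-11)
= -84 + 90 - 22 = -16

No, not collinear (determinant = -16)


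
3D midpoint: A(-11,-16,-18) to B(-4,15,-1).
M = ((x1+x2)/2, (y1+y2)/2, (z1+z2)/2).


Mx = (-11- 4)/2 = -7.5000
My = (-16+15)/2 = -0.5000
Mz = (-18- 1)/2 = -9.5000

M = (-7.5000, -0.5000, -9.5000)


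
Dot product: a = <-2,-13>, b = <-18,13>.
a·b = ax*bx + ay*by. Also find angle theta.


a·b = -2*(-18) - 13*13 = 36 - 169 = -133
|a| = sqrt(4+169) = 13.1529
|b| = sqrt(324+169) = 22.2036
cos(theta) = -133/(sqrt(173)*sqrt(493)) = -133/sqrt(85289) = -0.455413
theta = arccos(-133/sqrt(85289)) = 117.0915 degrees

a·b = -133, theta = 117.0915 deg


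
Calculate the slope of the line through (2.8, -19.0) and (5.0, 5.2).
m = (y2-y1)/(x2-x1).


dy = 5.2 + 19.0 = 24.2
dx = 5.0 - 2.8 = 2.2
m = 24.2/2.2 = 11.0000

m = 11.0000


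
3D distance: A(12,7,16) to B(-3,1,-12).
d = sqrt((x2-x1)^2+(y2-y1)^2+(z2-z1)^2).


dx=-15, dy=-6, dz=-28
d = sqrt(225+36+784) = sqrt(1045) = 32.3265

32.3265


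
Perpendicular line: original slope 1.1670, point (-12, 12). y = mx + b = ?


Perpendicular slope = -1/m1 = -1/1.1670 = -0.8569
b2 = y0 - m2*x0 = 12 - 12/1.1670 = 12 - 10.2828 = 1.7172

y = -0.8569x + 1.7172


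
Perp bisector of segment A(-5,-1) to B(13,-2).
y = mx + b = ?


Midpoint = (4, -1.5)
Slope of AB = dy/dx = -1/18 = -0.0556
Perp slope = -dx/dy = 18/1 = 18.0000
b = My - (perp slope)*Mx = -1.5 + (18*4)/(-1) = -1.5 - 72.0000 = -73.5000

y = 18.0000x - 73.5000


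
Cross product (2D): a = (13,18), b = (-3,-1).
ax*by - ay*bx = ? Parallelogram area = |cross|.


cross = 13*(-1) - 18*(-3) = -13 + 54 = 41
Parallelogram area = |41| = 41

cross = 41, parallelogram area = 41


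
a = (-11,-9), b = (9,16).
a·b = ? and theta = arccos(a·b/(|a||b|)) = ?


a·b = -11*9 - 9*16 = -99 - 144 = -243
|a| = sqrt(121+81) = 14.2127
|b| = sqrt(81+256) = 18.3576
cos(theta) = -243/(sqrt(202)*sqrt(337)) = -243/sqrt(68074) = -0.931356
theta = arccos(-243/sqrt(68074)) = 158.6472 degrees

a·b = -243, theta = 158.6472 deg


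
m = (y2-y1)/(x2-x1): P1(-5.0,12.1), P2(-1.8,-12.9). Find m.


dy = -12.9 - 12.1 = -25.0
dx = -1.8 + 5.0 = 3.2
m = -25.0/3.2 = -7.8125

m = -7.8125


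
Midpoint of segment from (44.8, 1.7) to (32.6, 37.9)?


Mx = (44.8 + 32.6)/2 = 77.4/2 = 38.7000
My = (1.7 + 37.9)/2 = 39.6/2 = 19.8000

(38.7000, 19.8000)


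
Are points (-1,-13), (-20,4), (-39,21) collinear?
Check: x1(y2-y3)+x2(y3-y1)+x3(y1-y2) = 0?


-1*(4-21) - 20*(21+ 13) - 39*(-13-4)
= 17 - 680 + 663 = 0

Yes, collinear (determinant = 0)


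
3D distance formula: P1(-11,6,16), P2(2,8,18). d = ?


dx=13, dy=2, dz=2
d = sqrt(169+4+4) = sqrt(177) = 13.3041

13.3041


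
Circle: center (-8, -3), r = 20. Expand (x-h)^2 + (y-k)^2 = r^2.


(x+ 8)^2 + (y+ 3)^2 = 20^2
D = -2h = 16, E = -2k = 6
F = h^2+k^2-r^2 = 64+9-400 = -327

x^2 + y^2 + 16x + 6y - 327 = 0


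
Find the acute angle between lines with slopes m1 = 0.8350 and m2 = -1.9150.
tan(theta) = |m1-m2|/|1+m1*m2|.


m1-m2 = 2.75
1+m1*m2 = -0.599025
tan(theta) = |2.75/(-0.599025)| = 4.590793
theta = arctan(|2.75/(-0.599025)|) = 77.7114 degrees (acute angle)

77.7114 degrees


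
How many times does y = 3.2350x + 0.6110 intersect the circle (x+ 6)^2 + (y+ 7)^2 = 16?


Substitute y = 3.2350x + 0.6110: (x+ 6)^2 + (3.2350x+0.6110+ 7)^2 = 16
Expand to Ax^2 + Bx + C = 0, where b-k = 7.611
A = 1+m^2 = 11.465225
B = 2(m(b-k) - h) = 2(3.2350*7.611 + 6) = 61.24317
C = h^2 + (b-k)^2 - r^2 = 36 + 57.927321 - 16 = 77.927321
disc = B^2-4AC = 3750.7259 - 3573.8171 = 176.9088
disc > 0

2 intersection points


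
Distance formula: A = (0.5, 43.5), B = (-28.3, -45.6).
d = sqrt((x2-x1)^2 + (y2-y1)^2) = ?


dx = -28.3 - 0.5 = -28.8
dy = -45.6 - 43.5 = -89.1
d = sqrt(829.44 + 7938.81) = sqrt(8768.25) = 93.6389

93.6389


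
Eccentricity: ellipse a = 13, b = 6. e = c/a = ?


c = sqrt(169-36) = sqrt(133) = 11.5326
e = c/a = sqrt(133)/13 = 0.8871

e = 0.8871


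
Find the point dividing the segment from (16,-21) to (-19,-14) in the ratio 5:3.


Px = (5*(-19) + 3*16)/8 = -47/8 = -5.8750
Py = (5*(-14) + 3*(-21))/8 = -133/8 = -16.6250

P = (-5.8750, -16.6250)


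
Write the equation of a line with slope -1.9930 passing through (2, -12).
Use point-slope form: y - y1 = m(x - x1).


y + 12 = -1.9930(x - 2)
y = -1.9930x - 12 + 1.9930*2
y = -1.9930x - 8.0140

y = -1.9930x - 8.0140


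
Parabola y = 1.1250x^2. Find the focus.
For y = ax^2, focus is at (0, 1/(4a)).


a = 1.1250
4a = 4.5000
focus = (0, 1/4.5000) = (0, 0.2222)

Focus = (0, 0.2222)


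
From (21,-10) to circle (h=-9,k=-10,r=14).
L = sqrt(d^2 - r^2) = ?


d = sqrt((21+ 9)^2 + (-10+ 10)^2) = sqrt(900+0) = 30.0000
L = sqrt(900.0000 - 196) = sqrt(704.0000) = 26.5330

26.5330


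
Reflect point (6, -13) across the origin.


Reflection rule for origin: (-x, -y)
(6, -13) -> (-6, 13)

(-6, 13)


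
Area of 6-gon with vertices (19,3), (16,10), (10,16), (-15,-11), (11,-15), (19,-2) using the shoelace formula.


sum(xi*y_{i+1}) = 19*10 + 16*16 + 10*(-11) - 15*(-15) + 11*(-2) + 19*3 = 596
sum(yi*x_{i+1}) = 3*16 + 10*10 + 16*(-15) - 11*11 - 15*19 - 2*19 = -536
Area = |596 + 536|/2 = 1132/2 = 566.0000

566.0000 sq units


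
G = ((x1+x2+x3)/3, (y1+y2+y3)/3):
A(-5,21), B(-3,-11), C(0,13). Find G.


Gx = (-5- 3+0)/3 = -8/3 = -2.6667
Gy = (21- 11+13)/3 = 23/3 = 7.6667

G = (-2.6667, 7.6667)


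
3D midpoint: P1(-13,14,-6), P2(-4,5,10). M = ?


Mx = (-13- 4)/2 = -8.5000
My = (14+5)/2 = 9.5000
Mz = (-6+10)/2 = 2.0000

M = (-8.5000, 9.5000, 2.0000)


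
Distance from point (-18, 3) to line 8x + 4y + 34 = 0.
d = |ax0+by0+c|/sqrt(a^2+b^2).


|8*(-18) + 4*3 + 34| = |-98| = 98
sqrt(64 + 16) = sqrt(80) = 8.9443
d = 98/sqrt(80) = 10.9567

10.9567


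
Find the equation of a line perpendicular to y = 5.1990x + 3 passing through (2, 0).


Perpendicular slope = -1/m1 = -1/5.1990 = -0.1923
b2 = y0 - m2*x0 = 0 + 2/5.1990 = 0 + 0.3847 = 0.3847

y = -0.1923x + 0.3847


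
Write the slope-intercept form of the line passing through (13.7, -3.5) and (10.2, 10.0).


m = (13.5)/(-3.5) = -3.8571
b = y1 - m*x1 = -3.5 - (13.5*13.7)/(-3.5) = -3.5 + 52.8429 = 49.3429

y = -3.8571x + 49.3429


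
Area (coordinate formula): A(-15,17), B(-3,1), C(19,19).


-15*(1-19) = 270
-3*(19-17) = -6
19*(17-1) = 304
sum = 568
Area = |568|/2 = 284.0000

284.0000 sq units


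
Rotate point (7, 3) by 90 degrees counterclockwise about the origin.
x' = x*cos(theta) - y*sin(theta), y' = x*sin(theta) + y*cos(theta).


cos(90) = 0, sin(90) = 1
x' = 7*0 - 3*1 = -3
y' = 7*1 + 3*0 = 7

(-3, 7)


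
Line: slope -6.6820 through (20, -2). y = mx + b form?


y + 2 = -6.6820(x - 20)
y = -6.6820x - 2 + 6.6820*20
y = -6.6820x + 131.6400

y = -6.6820x + 131.6400


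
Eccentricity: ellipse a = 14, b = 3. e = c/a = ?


c = sqrt(196-9) = sqrt(187) = 13.6748
e = c/a = sqrt(187)/14 = 0.9768

e = 0.9768


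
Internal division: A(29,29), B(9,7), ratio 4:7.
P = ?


Px = (4*9 + 7*29)/11 = 239/11 = 21.7273
Py = (4*7 + 7*29)/11 = 231/11 = 21.0000

P = (21.7273, 21.0000)


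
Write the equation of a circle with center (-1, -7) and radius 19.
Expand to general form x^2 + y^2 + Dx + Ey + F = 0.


(x+ 1)^2 + (y+ 7)^2 = 19^2
D = -2h = 2, E = -2k = 14
F = h^2+k^2-r^2 = 1+49-361 = -311

x^2 + y^2 + 2x + 14y - 311 = 0


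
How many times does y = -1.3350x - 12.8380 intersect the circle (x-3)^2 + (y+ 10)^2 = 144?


Substitute y = -1.3350x - 12.8380: (x-3)^2 + (-1.3350x- 12.8380+ 10)^2 = 144
Expand to Ax^2 + Bx + C = 0, where b-k = -2.838
A = 1+m^2 = 2.782225
B = 2(m(b-k) - h) = 2(-1.3350*(-2.838) - 3) = 1.57746
C = h^2 + (b-k)^2 - r^2 = 9 + 8.054244 - 144 = -126.945756
disc = B^2-4AC = 2.4884 + 1412.7666 = 1415.2550
disc > 0

2 intersection points


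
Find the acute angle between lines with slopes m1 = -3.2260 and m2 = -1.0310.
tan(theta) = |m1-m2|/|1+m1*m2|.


m1-m2 = -2.195
1+m1*m2 = 4.326006
tan(theta) = |-2.195/4.326006| = 0.507396
theta = arctan(|-2.195/4.326006|) = 26.9031 degrees (acute angle)

26.9031 degrees


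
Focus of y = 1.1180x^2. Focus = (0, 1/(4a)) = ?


a = 1.1180
4a = 4.4720
focus = (0, 1/4.4720) = (0, 0.2236)

Focus = (0, 0.2236)


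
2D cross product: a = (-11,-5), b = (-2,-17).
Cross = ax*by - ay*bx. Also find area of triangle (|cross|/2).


cross = -11*(-17) + 5*(-2) = 187 - 10 = 177
Triangle area = |177|/2 = 177/2 = 88.5000

cross = 177, triangle area = 88.5000


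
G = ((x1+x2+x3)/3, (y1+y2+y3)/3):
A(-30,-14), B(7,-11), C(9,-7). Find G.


Gx = (-30+7+9)/3 = -14/3 = -4.6667
Gy = (-14- 11- 7)/3 = -32/3 = -10.6667

G = (-4.6667, -10.6667)


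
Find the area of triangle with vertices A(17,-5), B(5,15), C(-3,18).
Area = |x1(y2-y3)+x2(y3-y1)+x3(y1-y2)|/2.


17*(15-18) = -51
5*(18+ 5) = 115
-3*(-5-15) = 60
sum = 124
Area = |124|/2 = 62.0000

62.0000 sq units


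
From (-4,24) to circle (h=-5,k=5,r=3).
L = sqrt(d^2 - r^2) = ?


d = sqrt((-4+ 5)^2 + (24-5)^2) = sqrt(1+361) = 19.0263
L = sqrt(362.0000 - 9) = sqrt(353.0000) = 18.7883

18.7883


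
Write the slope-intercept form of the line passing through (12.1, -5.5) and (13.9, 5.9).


m = (11.4)/(1.8) = 6.3333
b = y1 - m*x1 = -5.5 - (11.4*12.1)/(1.8) = -5.5 - 76.6333 = -82.1333

y = 6.3333x - 82.1333


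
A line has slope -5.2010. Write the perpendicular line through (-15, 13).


Perpendicular slope = -1/m1 = -1/(-5.2010) = 0.1923
b2 = y0 - m2*x0 = 13 - 15/(-5.2010) = 13 + 2.8841 = 15.8841

y = 0.1923x + 15.8841


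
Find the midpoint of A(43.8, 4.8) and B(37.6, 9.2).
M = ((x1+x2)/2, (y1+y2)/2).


Mx = (43.8 + 37.6)/2 = 81.4/2 = 40.7000
My = (4.8 + 9.2)/2 = 14.0/2 = 7.0000

(40.7000, 7.0000)


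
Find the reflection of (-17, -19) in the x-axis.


Reflection rule for x-axis: (x, -y)
(-17, -19) -> (-17, 19)

(-17, 19)


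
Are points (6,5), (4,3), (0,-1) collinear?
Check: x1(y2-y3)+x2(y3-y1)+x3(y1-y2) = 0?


6*(3+ 1) + 4*(-1-5) + 0*(5-3)
= 24 - 24 + 0 = 0

Yes, collinear (determinant = 0)


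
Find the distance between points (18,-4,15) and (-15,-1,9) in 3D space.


dx=-33, dy=3, dz=-6
d = sqrt(1089+9+36) = sqrt(1134) = 33.6749

33.6749


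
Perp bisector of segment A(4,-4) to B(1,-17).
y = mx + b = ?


Midpoint = (2.5, -10.5)
Slope of AB = dy/dx = -13/(-3) = 4.3333
Perp slope = -dx/dy = -3/13 = -0.2308
b = My - (perp slope)*Mx = -10.5 + (-3*2.5)/(-13) = -10.5 + 0.5769 = -9.9231

y = -0.2308x - 9.9231


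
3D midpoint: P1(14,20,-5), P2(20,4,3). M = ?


Mx = (14+20)/2 = 17.0000
My = (20+4)/2 = 12.0000
Mz = (-5+3)/2 = -1.0000

M = (17.0000, 12.0000, -1.0000)


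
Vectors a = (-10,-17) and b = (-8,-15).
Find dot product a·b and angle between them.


a·b = -10*(-8) - 17*(-15) = 80 + 255 = 335
|a| = sqrt(100+289) = 19.7231
|b| = sqrt(64+225) = 17.0000
cos(theta) = 335/(sqrt(389)*sqrt(289)) = 335/sqrt(112421) = 0.999128
theta = arccos(335/sqrt(112421)) = 2.3931 degrees

a·b = 335, theta = 2.3931 deg


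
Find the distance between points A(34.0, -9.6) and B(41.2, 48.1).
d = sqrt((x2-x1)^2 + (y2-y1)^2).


dx = 41.2 - 34.0 = 7.2
dy = 48.1 + 9.6 = 57.7
d = sqrt(51.84 + 3329.29) = sqrt(3381.13) = 58.1475

58.1475


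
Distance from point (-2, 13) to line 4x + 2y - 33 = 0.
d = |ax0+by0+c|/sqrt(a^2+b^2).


|4*(-2) + 2*13 - 33| = |-15| = 15
sqrt(16 + 4) = sqrt(20) = 4.4721
d = 15/sqrt(20) = 3.3541

3.3541


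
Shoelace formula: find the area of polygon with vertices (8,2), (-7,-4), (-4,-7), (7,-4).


sum(xi*y_{i+1}) = 8*(-4) - 7*(-7) - 4*(-4) + 7*2 = 47
sum(yi*x_{i+1}) = 2*(-7) - 4*(-4) - 7*7 - 4*8 = -79
Area = |47 + 79|/2 = 126/2 = 63.0000

63.0000 sq units


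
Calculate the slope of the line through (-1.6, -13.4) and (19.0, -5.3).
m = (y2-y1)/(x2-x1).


dy = -5.3 + 13.4 = 8.1
dx = 19.0 + 1.6 = 20.6
m = 8.1/20.6 = 0.3932

m = 0.3932


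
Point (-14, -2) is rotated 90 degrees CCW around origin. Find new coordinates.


cos(90) = 0, sin(90) = 1
x' = -14*0 + 2*1 = 2
y' = -14*1 - 2*0 = -14

(2, -14)


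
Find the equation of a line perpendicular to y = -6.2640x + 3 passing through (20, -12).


Perpendicular slope = -1/m1 = -1/(-6.2640) = 0.1596
b2 = y0 - m2*x0 = -12 + 20/(-6.2640) = -12 - 3.1928 = -15.1928

y = 0.1596x - 15.1928


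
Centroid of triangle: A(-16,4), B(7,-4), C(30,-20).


Gx = (-16+7+30)/3 = 21/3 = 7.0000
Gy = (4- 4- 20)/3 = -20/3 = -6.6667

G = (7.0000, -6.6667)


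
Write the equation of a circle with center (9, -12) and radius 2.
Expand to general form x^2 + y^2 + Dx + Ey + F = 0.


(x-9)^2 + (y+ 12)^2 = 2^2
D = -2h = -18, E = -2k = 24
F = h^2+k^2-r^2 = 81+144-4 = 221

x^2 + y^2 - 18x + 24y + 221 = 0


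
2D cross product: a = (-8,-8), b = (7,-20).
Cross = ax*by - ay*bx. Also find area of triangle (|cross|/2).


cross = -8*(-20) + 8*7 = 160 + 56 = 216
Triangle area = |216|/2 = 216/2 = 108.0000

cross = 216, triangle area = 108.0000


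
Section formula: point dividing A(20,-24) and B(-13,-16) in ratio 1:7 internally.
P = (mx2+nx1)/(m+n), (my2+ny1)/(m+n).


Px = (1*(-13) + 7*20)/8 = 127/8 = 15.8750
Py = (1*(-16) + 7*(-24))/8 = -184/8 = -23.0000

P = (15.8750, -23.0000)


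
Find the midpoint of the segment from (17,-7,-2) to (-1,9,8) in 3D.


Mx = (17- 1)/2 = 8.0000
My = (-7+9)/2 = 1.0000
Mz = (-2+8)/2 = 3.0000

M = (8.0000, 1.0000, 3.0000)


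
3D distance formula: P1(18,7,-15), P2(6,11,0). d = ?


dx=-12, dy=4, dz=15
d = sqrt(144+16+225) = sqrt(385) = 19.6214

19.6214


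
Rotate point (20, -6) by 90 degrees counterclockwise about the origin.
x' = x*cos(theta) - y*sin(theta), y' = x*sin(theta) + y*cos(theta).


cos(90) = 0, sin(90) = 1
x' = 20*0 + 6*1 = 6
y' = 20*1 - 6*0 = 20

(6, 20)


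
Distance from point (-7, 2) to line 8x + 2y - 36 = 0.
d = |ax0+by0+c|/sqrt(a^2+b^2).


|8*(-7) + 2*2 - 36| = |-88| = 88
sqrt(64 + 4) = sqrt(68) = 8.2462
d = 88/sqrt(68) = 10.6716

10.6716


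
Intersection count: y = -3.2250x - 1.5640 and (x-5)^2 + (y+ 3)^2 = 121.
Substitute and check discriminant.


Substitute y = -3.2250x - 1.5640: (x-5)^2 + (-3.2250x- 1.5640+ 3)^2 = 121
Expand to Ax^2 + Bx + C = 0, where b-k = 1.436
A = 1+m^2 = 11.400625
B = 2(m(b-k) - h) = 2(-3.2250*1.436 - 5) = -19.2622
C = h^2 + (b-k)^2 - r^2 = 25 + 2.062096 - 121 = -93.937904
disc = B^2-4AC = 371.0323 + 4283.8033 = 4654.8356
disc > 0

2 intersection points


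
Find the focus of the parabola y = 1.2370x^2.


a = 1.2370
4a = 4.9480
focus = (0, 1/4.9480) = (0, 0.2021)

Focus = (0, 0.2021)


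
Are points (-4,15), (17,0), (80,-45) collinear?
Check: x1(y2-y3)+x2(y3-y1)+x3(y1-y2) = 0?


-4*(0+ 45) + 17*(-45-15) + 80*(15-0)
= -180 - 1020 + 1200 = 0

Yes, collinear (determinant = 0)


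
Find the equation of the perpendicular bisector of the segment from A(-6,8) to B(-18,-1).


Midpoint = (-12, 3.5)
Slope of AB = dy/dx = -9/(-12) = 0.7500
Perp slope = -dx/dy = -12/9 = -1.3333
b = My - (perp slope)*Mx = 3.5 + (-12*(-12))/(-9) = 3.5 - 16.0000 = -12.5000

y = -1.3333x - 12.5000


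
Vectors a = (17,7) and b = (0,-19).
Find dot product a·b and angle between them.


a·b = 17*0 + 7*(-19) = 0 - 133 = -133
|a| = sqrt(289+49) = 18.3848
|b| = sqrt(0+361) = 19.0000
cos(theta) = -133/(sqrt(338)*sqrt(361)) = -133/sqrt(122018) = -0.380750
theta = arccos(-133/sqrt(122018)) = 112.3801 degrees

a·b = -133, theta = 112.3801 deg


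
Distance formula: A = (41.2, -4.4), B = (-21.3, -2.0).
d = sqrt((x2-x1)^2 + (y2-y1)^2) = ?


dx = -21.3 - 41.2 = -62.5
dy = -2.0 + 4.4 = 2.4
d = sqrt(3906.25 + 5.76) = sqrt(3912.01) = 62.5461

62.5461


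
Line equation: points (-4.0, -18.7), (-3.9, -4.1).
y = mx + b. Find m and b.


m = (14.6)/(0.1) = 146.0000
b = y1 - m*x1 = -18.7 - (14.6*(-4.0))/(0.1) = -18.7 + 584.0000 = 565.3000

y = 146.0000x + 565.3000


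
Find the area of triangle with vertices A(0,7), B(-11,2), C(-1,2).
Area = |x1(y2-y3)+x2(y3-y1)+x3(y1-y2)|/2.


0*(2-2) = 0
-11*(2-7) = 55
-1*(7-2) = -5
sum = 50
Area = |50|/2 = 25.0000

25.0000 sq units


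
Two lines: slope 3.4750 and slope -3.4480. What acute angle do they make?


m1-m2 = 6.923
1+m1*m2 = -10.9818
tan(theta) = |6.923/(-10.9818)| = 0.630407
theta = arctan(|6.923/(-10.9818)|) = 32.2276 degrees (acute angle)

32.2276 degrees


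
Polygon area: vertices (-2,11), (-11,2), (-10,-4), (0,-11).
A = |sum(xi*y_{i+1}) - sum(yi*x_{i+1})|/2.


sum(xi*y_{i+1}) = -2*2 - 11*(-4) - 10*(-11) + 0*11 = 150
sum(yi*x_{i+1}) = 11*(-11) + 2*(-10) - 4*0 - 11*(-2) = -119
Area = |150 + 119|/2 = 269/2 = 134.5000

134.5000 sq units


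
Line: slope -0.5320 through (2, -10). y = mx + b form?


y + 10 = -0.5320(x - 2)
y = -0.5320x - 10 + 0.5320*2
y = -0.5320x - 8.9360

y = -0.5320x - 8.9360


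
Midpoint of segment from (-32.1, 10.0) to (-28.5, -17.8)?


Mx = (-32.1 - 28.5)/2 = -60.6/2 = -30.3000
My = (10.0 - 17.8)/2 = -7.8/2 = -3.9000

(-30.3000, -3.9000)


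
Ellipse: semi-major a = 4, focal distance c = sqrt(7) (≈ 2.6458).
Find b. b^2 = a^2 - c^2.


b^2 = 4^2 - (sqrt(7))^2 = 16 - 7 = 9
b = sqrt(9) = 3

b = 3


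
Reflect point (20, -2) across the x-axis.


Reflection rule for x-axis: (x, -y)
(20, -2) -> (20, 2)

(20, 2)


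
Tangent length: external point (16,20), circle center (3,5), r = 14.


d = sqrt((16-3)^2 + (20-5)^2) = sqrt(169+225) = 19.8494
L = sqrt(394.0000 - 196) = sqrt(198.0000) = 14.0712

14.0712


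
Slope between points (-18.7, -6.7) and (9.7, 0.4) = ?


dy = 0.4 + 6.7 = 7.1
dx = 9.7 + 18.7 = 28.4
m = 7.1/28.4 = 0.2500

m = 0.2500


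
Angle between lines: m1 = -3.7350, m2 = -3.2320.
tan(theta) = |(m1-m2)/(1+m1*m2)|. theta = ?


m1-m2 = -0.503
1+m1*m2 = 13.07152
tan(theta) = |-0.503/13.07152| = 0.038481
theta = arctan(|-0.503/13.07152|) = 2.2037 degrees (acute angle)

2.2037 degrees


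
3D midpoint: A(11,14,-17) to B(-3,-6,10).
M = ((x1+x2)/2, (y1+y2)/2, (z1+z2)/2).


Mx = (11- 3)/2 = 4.0000
My = (14- 6)/2 = 4.0000
Mz = (-17+10)/2 = -3.5000

M = (4.0000, 4.0000, -3.5000)


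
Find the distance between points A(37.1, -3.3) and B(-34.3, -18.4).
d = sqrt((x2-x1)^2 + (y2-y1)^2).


dx = -34.3 - 37.1 = -71.4
dy = -18.4 + 3.3 = -15.1
d = sqrt(5097.96 + 228.01) = sqrt(5325.97) = 72.9792

72.9792


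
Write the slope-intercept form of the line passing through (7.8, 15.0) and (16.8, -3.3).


m = (-18.3)/(9.0) = -2.0333
b = y1 - m*x1 = 15.0 - (-18.3*7.8)/(9.0) = 15.0 + 15.8600 = 30.8600

y = -2.0333x + 30.8600


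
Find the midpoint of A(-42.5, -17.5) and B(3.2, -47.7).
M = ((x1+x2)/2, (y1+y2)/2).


Mx = (-42.5 + 3.2)/2 = -39.3/2 = -19.6500
My = (-17.5 - 47.7)/2 = -65.2/2 = -32.6000

(-19.6500, -32.6000)


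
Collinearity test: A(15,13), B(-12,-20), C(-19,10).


15*(-20-10) - 12*(10-13) - 19*(13+ 20)
= -450 + 36 - 627 = -1041

No, not collinear (determinant = -1041)


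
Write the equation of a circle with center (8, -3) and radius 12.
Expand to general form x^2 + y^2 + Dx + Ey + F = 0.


(x-8)^2 + (y+ 3)^2 = 12^2
D = -2h = -16, E = -2k = 6
F = h^2+k^2-r^2 = 64+9-144 = -71

x^2 + y^2 - 16x + 6y - 71 = 0


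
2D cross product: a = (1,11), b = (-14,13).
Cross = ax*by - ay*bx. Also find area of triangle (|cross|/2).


cross = 1*13 - 11*(-14) = 13 + 154 = 167
Triangle area = |167|/2 = 167/2 = 83.5000

cross = 167, triangle area = 83.5000


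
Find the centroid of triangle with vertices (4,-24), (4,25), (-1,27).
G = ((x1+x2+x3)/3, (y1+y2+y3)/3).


Gx = (4+4- 1)/3 = 7/3 = 2.3333
Gy = (-24+25+27)/3 = 28/3 = 9.3333

G = (2.3333, 9.3333)


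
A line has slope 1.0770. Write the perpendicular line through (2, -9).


Perpendicular slope = -1/m1 = -1/1.0770 = -0.9285
b2 = y0 - m2*x0 = -9 + 2/1.0770 = -9 + 1.8570 = -7.1430

y = -0.9285x - 7.1430


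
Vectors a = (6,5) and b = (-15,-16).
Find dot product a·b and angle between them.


a·b = 6*(-15) + 5*(-16) = -90 - 80 = -170
|a| = sqrt(36+25) = 7.8102
|b| = sqrt(225+256) = 21.9317
cos(theta) = -170/(sqrt(61)*sqrt(481)) = -170/sqrt(29341) = -0.992456
theta = arccos(-170/sqrt(29341)) = 172.9580 degrees

a·b = -170, theta = 172.9580 deg


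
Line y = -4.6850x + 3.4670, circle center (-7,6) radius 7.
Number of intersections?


Substitute y = -4.6850x + 3.4670: (x+ 7)^2 + (-4.6850x+3.4670-6)^2 = 49
Expand to Ax^2 + Bx + C = 0, where b-k = -2.533
A = 1+m^2 = 22.949225
B = 2(m(b-k) - h) = 2(-4.6850*(-2.533) + 7) = 37.73421
C = h^2 + (b-k)^2 - r^2 = 49 + 6.416089 - 49 = 6.416089
disc = B^2-4AC = 1423.8706 - 588.9771 = 834.8935
disc > 0

2 intersection points


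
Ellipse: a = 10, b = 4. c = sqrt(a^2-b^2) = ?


c^2 = 10^2 - 4^2 = 100 - 16 = 84
c = sqrt(84) = 9.1652

c = 9.1652


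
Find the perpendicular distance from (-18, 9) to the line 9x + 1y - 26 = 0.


|9*(-18) + 1*9 - 26| = |-179| = 179
sqrt(81 + 1) = sqrt(82) = 9.0554
d = 179/sqrt(82) = 19.7672

19.7672


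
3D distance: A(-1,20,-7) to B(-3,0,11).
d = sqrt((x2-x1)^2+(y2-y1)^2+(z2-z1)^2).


dx=-2, dy=-20, dz=18
d = sqrt(4+400+324) = sqrt(728) = 26.9815

26.9815


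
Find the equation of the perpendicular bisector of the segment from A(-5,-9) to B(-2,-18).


Midpoint = (-3.5, -13.5)
Slope of AB = dy/dx = -9/3 = -3.0000
Perp slope = -dx/dy = 3/9 = 0.3333
b = My - (perp slope)*Mx = -13.5 + (3*(-3.5))/(-9) = -13.5 + 1.1667 = -12.3333

y = 0.3333x - 12.3333


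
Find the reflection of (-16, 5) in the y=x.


Reflection rule for y=x: (y, x)
(-16, 5) -> (5, -16)

(5, -16)


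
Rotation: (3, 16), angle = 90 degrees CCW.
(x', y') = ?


cos(90) = 0, sin(90) = 1
x' = 3*0 - 16*1 = -16
y' = 3*1 + 16*0 = 3

(-16, 3)


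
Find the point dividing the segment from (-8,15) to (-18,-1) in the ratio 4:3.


Px = (4*(-18) + 3*(-8))/7 = -96/7 = -13.7143
Py = (4*(-1) + 3*15)/7 = 41/7 = 5.8571

P = (-13.7143, 5.8571)


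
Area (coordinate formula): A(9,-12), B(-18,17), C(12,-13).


9*(17+ 13) = 270
-18*(-13+ 12) = 18
12*(-12-17) = -348
sum = -60
Area = |-60|/2 = 30.0000

30.0000 sq units


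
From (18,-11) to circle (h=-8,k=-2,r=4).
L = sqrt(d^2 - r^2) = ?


d = sqrt((18+ 8)^2 + (-11+ 2)^2) = sqrt(676+81) = 27.5136
L = sqrt(757.0000 - 16) = sqrt(741.0000) = 27.2213

27.2213


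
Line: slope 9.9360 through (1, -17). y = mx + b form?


y + 17 = 9.9360(x - 1)
y = 9.9360x - 17 - 9.9360*1
y = 9.9360x - 26.9360

y = 9.9360x - 26.9360


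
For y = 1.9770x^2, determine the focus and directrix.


a = 1.9770
1/(4a) = 0.1265
Focus = (0, 0.1265)
Directrix: y = -0.1265

Focus = (0, 0.1265), Directrix: y = -0.1265


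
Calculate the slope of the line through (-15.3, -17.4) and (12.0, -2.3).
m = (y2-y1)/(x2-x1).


dy = -2.3 + 17.4 = 15.1
dx = 12.0 + 15.3 = 27.3
m = 15.1/27.3 = 0.5531

m = 0.5531


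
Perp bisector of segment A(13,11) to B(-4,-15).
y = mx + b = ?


Midpoint = (4.5, -2)
Slope of AB = dy/dx = -26/(-17) = 1.5294
Perp slope = -dx/dy = -17/26 = -0.6538
b = My - (perp slope)*Mx = -2 + (-17*4.5)/(-26) = -2 + 2.9423 = 0.9423

y = -0.6538x + 0.9423


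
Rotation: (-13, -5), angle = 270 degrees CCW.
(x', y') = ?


cos(270) = 0, sin(270) = -1
x' = -13*0 + 5*(-1) = -5
y' = -13*(-1) - 5*0 = 13

(-5, 13)


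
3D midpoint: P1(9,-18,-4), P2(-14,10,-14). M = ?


Mx = (9- 14)/2 = -2.5000
My = (-18+10)/2 = -4.0000
Mz = (-4- 14)/2 = -9.0000

M = (-2.5000, -4.0000, -9.0000)


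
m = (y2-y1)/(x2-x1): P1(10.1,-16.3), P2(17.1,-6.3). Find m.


dy = -6.3 + 16.3 = 10.0
dx = 17.1 - 10.1 = 7
m = 10.0/7 = 1.4286

m = 1.4286


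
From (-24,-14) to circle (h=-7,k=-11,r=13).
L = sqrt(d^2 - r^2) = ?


d = sqrt((-24+ 7)^2 + (-14+ 11)^2) = sqrt(289+9) = 17.2627
L = sqrt(298.0000 - 169) = sqrt(129.0000) = 11.3578

11.3578


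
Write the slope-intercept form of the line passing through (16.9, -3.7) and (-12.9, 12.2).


m = (15.9)/(-29.8) = -0.5336
b = y1 - m*x1 = -3.7 - (15.9*16.9)/(-29.8) = -3.7 + 9.0171 = 5.3171

y = -0.5336x + 5.3171


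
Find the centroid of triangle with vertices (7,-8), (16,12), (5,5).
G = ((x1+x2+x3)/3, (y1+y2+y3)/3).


Gx = (7+16+5)/3 = 28/3 = 9.3333
Gy = (-8+12+5)/3 = 9/3 = 3.0000

G = (9.3333, 3.0000)


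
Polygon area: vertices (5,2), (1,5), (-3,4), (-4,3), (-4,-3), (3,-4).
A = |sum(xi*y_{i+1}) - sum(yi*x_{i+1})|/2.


sum(xi*y_{i+1}) = 5*5 + 1*4 - 3*3 - 4*(-3) - 4*(-4) + 3*2 = 54
sum(yi*x_{i+1}) = 2*1 + 5*(-3) + 4*(-4) + 3*(-4) - 3*3 - 4*5 = -70
Area = |54 + 70|/2 = 124/2 = 62.0000

62.0000 sq units


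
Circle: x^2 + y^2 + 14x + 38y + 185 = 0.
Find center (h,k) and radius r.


h = -D/2 = -14/2 = -7
k = -E/2 = -38/2 = -19
r^2 = h^2 + k^2 - F = 49 + 361 - 185 = 225
r = 15

Center (-7, -19), radius = 15


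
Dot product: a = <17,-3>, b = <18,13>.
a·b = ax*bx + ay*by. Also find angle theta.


a·b = 17*18 - 3*13 = 306 - 39 = 267
|a| = sqrt(289+9) = 17.2627
|b| = sqrt(324+169) = 22.2036
cos(theta) = 267/(sqrt(298)*sqrt(493)) = 267/sqrt(146914) = 0.696594
theta = arccos(267/sqrt(146914)) = 45.8456 degrees

a·b = 267, theta = 45.8456 deg


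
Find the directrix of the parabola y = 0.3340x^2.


a = 0.3340
1/(4a) = 0.7485
directrix: y = -0.7485 = -0.7485

y = -0.7485


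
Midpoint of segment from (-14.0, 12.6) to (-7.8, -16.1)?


Mx = (-14.0 - 7.8)/2 = -21.8/2 = -10.9000
My = (12.6 - 16.1)/2 = -3.5/2 = -1.7500

(-10.9000, -1.7500)


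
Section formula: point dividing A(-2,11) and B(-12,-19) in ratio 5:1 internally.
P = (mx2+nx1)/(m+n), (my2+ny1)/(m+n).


Px = (5*(-12) + 1*(-2))/6 = -62/6 = -10.3333
Py = (5*(-19) + 1*11)/6 = -84/6 = -14.0000

P = (-10.3333, -14.0000)


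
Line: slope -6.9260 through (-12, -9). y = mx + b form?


y + 9 = -6.9260(x + 12)
y = -6.9260x - 9 + 6.9260*(-12)
y = -6.9260x - 92.1120

y = -6.9260x - 92.1120


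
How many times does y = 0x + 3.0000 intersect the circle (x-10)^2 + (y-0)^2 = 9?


Substitute y = 0x + 3.0000: (x-10)^2 + (0x+3.0000-0)^2 = 9
Expand to Ax^2 + Bx + C = 0, where b-k = 3
A = 1+m^2 = 1
B = 2(m(b-k) - h) = 2(0*3 - 10) = -20
C = h^2 + (b-k)^2 - r^2 = 100 + 9 - 9 = 100
disc = B^2-4AC = 400.0000 - 400.0000 = 0
disc = 0

1 intersection point (tangent)


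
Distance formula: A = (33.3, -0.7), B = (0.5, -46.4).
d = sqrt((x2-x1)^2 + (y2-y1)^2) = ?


dx = 0.5 - 33.3 = -32.8
dy = -46.4 + 0.7 = -45.7
d = sqrt(1075.84 + 2088.49) = sqrt(3164.33) = 56.2524

56.2524


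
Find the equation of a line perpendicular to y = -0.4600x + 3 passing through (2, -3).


Perpendicular slope = -1/m1 = -1/(-0.4600) = 2.1739
b2 = y0 - m2*x0 = -3 + 2/(-0.4600) = -3 - 4.3478 = -7.3478

y = 2.1739x - 7.3478


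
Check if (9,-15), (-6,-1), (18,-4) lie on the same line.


9*(-1+ 4) - 6*(-4+ 15) + 18*(-15+ 1)
= 27 - 66 - 252 = -291

No, not collinear (determinant = -291)


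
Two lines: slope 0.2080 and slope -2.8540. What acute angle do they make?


m1-m2 = 3.062
1+m1*m2 = 0.406368
tan(theta) = |3.062/0.406368| = 7.535042
theta = arctan(|3.062/0.406368|) = 82.4403 degrees (acute angle)

82.4403 degrees


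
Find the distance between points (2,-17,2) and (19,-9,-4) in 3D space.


dx=17, dy=8, dz=-6
d = sqrt(289+64+36) = sqrt(389) = 19.7231

19.7231


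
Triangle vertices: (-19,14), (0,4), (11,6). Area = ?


-19*(4-6) = 38
0*(6-14) = 0
11*(14-4) = 110
sum = 148
Area = |148|/2 = 74.0000

74.0000 sq units


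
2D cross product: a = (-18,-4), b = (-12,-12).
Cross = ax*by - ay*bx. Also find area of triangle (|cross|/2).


cross = -18*(-12) + 4*(-12) = 216 - 48 = 168
Triangle area = |168|/2 = 168/2 = 84.0000

cross = 168, triangle area = 84.0000


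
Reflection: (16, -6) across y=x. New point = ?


Reflection rule for y=x: (y, x)
(16, -6) -> (-6, 16)

(-6, 16)


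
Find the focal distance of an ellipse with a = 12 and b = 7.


c^2 = 12^2 - 7^2 = 144 - 49 = 95
c = sqrt(95) = 9.7468

c = 9.7468


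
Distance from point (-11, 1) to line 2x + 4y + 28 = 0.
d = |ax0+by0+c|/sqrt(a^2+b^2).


|2*(-11) + 4*1 + 28| = |10| = 10
sqrt(4 + 16) = sqrt(20) = 4.4721
d = 10/sqrt(20) = 2.2361

2.2361


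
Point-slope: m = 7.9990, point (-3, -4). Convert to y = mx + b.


y + 4 = 7.9990(x + 3)
y = 7.9990x - 4 - 7.9990*(-3)
y = 7.9990x + 19.9970

y = 7.9990x + 19.9970


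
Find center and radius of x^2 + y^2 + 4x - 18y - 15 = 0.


h = -D/2 = -4/2 = -2
k = -E/2 = 18/2 = 9
r^2 = h^2 + k^2 - F = 4 + 81 + 15 = 100
r = 10

Center (-2, 9), radius = 10


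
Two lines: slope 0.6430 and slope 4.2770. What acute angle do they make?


m1-m2 = -3.634
1+m1*m2 = 3.750111
tan(theta) = |-3.634/3.750111| = 0.969038
theta = arctan(|-3.634/3.750111|) = 44.0991 degrees (acute angle)

44.0991 degrees


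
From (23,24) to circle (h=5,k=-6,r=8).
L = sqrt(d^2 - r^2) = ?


d = sqrt((23-5)^2 + (24+ 6)^2) = sqrt(324+900) = 34.9857
L = sqrt(1224.0000 - 64) = sqrt(1160.0000) = 34.0588

34.0588


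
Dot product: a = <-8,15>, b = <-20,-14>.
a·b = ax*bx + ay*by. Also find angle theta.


a·b = -8*(-20) + 15*(-14) = 160 - 210 = -50
|a| = sqrt(64+225) = 17.0000
|b| = sqrt(400+196) = 24.4131
cos(theta) = -50/(sqrt(289)*sqrt(596)) = -50/sqrt(172244) = -0.120475
theta = arccos(-50/sqrt(172244)) = 96.9195 degrees

a·b = -50, theta = 96.9195 deg


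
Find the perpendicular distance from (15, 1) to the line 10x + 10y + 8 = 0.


|10*15 + 10*1 + 8| = |168| = 168
sqrt(100 + 100) = sqrt(200) = 14.1421
d = 168/sqrt(200) = 11.8794

11.8794


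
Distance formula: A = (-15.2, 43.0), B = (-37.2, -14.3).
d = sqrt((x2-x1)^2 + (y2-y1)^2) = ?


dx = -37.2 + 15.2 = -22
dy = -14.3 - 43.0 = -57.3
d = sqrt(484 + 3283.29) = sqrt(3767.29) = 61.3783

61.3783


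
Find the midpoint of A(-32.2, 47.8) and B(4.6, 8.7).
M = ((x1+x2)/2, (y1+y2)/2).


Mx = (-32.2 + 4.6)/2 = -27.6/2 = -13.8000
My = (47.8 + 8.7)/2 = 56.5/2 = 28.2500

(-13.8000, 28.2500)
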